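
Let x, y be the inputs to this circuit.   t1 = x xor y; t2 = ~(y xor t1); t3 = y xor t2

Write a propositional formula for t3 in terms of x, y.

t1 = x xor y
t2 = ~(y xor t1) = ~(y xor (x xor y))
t3 = y xor t2 = y xor (~(y xor (x xor y)))

y xor (~(y xor (x xor y)))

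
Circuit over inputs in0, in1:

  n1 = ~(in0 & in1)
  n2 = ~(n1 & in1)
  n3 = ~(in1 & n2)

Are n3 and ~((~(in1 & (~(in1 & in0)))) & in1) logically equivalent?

n1 = ~(in0 & in1)
n2 = ~(n1 & in1) = ~((~(in0 & in1)) & in1)
n3 = ~(in1 & n2) = ~(in1 & (~((~(in0 & in1)) & in1)))
At in0=1, in1=1: circuit gives 0, formula gives 0.
At in0=0, in1=0: circuit gives 1, formula gives 1.
Agrees on all 4 inputs.

Yes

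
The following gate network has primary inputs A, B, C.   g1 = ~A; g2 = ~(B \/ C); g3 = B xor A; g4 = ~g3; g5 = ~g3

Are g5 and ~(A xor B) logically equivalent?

Yes

g3 = B xor A
g5 = ~g3 = ~(B xor A)
At A=0, B=1, C=0: circuit gives 0, formula gives 0.
At A=0, B=0, C=0: circuit gives 1, formula gives 1.
Agrees on all 8 inputs.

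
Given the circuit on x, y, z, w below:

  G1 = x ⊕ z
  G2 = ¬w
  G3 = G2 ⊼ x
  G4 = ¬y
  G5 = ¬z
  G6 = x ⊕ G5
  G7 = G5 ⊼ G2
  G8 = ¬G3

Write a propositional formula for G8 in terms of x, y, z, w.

G2 = ¬w
G3 = G2 ⊼ x = ¬w ⊼ x
G8 = ¬G3 = ¬(¬w ⊼ x)

¬(¬w ⊼ x)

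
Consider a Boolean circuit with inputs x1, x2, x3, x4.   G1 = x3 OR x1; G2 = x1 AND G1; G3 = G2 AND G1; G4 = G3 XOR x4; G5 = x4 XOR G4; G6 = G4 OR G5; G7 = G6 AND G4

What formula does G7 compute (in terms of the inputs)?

G1 = x3 OR x1
G2 = x1 AND G1 = x1 AND (x3 OR x1)
G3 = G2 AND G1 = (x1 AND (x3 OR x1)) AND (x3 OR x1)
G4 = G3 XOR x4 = ((x1 AND (x3 OR x1)) AND (x3 OR x1)) XOR x4
G5 = x4 XOR G4 = x4 XOR (((x1 AND (x3 OR x1)) AND (x3 OR x1)) XOR x4)
G6 = G4 OR G5 = (((x1 AND (x3 OR x1)) AND (x3 OR x1)) XOR x4) OR (x4 XOR (((x1 AND (x3 OR x1)) AND (x3 OR x1)) XOR x4))
G7 = G6 AND G4 = ((((x1 AND (x3 OR x1)) AND (x3 OR x1)) XOR x4) OR (x4 XOR (((x1 AND (x3 OR x1)) AND (x3 OR x1)) XOR x4))) AND (((x1 AND (x3 OR x1)) AND (x3 OR x1)) XOR x4)

((((x1 AND (x3 OR x1)) AND (x3 OR x1)) XOR x4) OR (x4 XOR (((x1 AND (x3 OR x1)) AND (x3 OR x1)) XOR x4))) AND (((x1 AND (x3 OR x1)) AND (x3 OR x1)) XOR x4)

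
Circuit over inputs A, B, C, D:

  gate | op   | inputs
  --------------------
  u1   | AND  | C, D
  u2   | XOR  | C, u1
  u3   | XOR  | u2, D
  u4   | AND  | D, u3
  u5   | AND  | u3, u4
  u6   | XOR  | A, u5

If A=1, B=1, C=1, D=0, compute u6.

1

u1 = 1 AND 0 = 0
u2 = 1 XOR 0 = 1
u3 = 1 XOR 0 = 1
u4 = 0 AND 1 = 0
u5 = 1 AND 0 = 0
u6 = 1 XOR 0 = 1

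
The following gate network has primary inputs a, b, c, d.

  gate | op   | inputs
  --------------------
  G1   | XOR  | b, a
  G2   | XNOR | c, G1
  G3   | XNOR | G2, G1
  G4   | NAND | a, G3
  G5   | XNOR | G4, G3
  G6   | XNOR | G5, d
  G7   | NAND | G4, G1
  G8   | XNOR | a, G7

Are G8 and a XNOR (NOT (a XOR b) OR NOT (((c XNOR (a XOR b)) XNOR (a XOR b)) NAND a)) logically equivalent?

Yes

G1 = b XOR a
G2 = c XNOR G1 = c XNOR (b XOR a)
G3 = G2 XNOR G1 = (c XNOR (b XOR a)) XNOR (b XOR a)
G4 = a NAND G3 = a NAND ((c XNOR (b XOR a)) XNOR (b XOR a))
G7 = G4 NAND G1 = (a NAND ((c XNOR (b XOR a)) XNOR (b XOR a))) NAND (b XOR a)
G8 = a XNOR G7 = a XNOR ((a NAND ((c XNOR (b XOR a)) XNOR (b XOR a))) NAND (b XOR a))
At a=0, b=0, c=0, d=0: circuit gives 0, formula gives 0.
At a=0, b=1, c=0, d=0: circuit gives 1, formula gives 1.
Agrees on all 16 inputs.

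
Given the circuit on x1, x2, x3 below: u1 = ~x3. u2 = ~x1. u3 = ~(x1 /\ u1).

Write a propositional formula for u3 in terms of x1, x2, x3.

u1 = ~x3
u3 = ~(x1 /\ u1) = ~(x1 /\ ~x3)

~(x1 /\ ~x3)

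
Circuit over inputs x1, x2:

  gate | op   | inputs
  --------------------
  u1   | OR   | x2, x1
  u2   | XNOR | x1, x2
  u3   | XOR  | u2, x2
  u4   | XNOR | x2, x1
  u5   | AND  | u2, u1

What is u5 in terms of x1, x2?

(x1 XNOR x2) AND (x2 OR x1)

u1 = x2 OR x1
u2 = x1 XNOR x2
u5 = u2 AND u1 = (x1 XNOR x2) AND (x2 OR x1)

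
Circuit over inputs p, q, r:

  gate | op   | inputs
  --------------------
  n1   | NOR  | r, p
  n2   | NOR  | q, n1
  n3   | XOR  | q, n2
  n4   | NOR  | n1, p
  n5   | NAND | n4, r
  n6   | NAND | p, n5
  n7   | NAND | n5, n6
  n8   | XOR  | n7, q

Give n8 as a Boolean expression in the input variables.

((((r NOR p) NOR p) NAND r) NAND (p NAND (((r NOR p) NOR p) NAND r))) XOR q

n1 = r NOR p
n4 = n1 NOR p = (r NOR p) NOR p
n5 = n4 NAND r = ((r NOR p) NOR p) NAND r
n6 = p NAND n5 = p NAND (((r NOR p) NOR p) NAND r)
n7 = n5 NAND n6 = (((r NOR p) NOR p) NAND r) NAND (p NAND (((r NOR p) NOR p) NAND r))
n8 = n7 XOR q = ((((r NOR p) NOR p) NAND r) NAND (p NAND (((r NOR p) NOR p) NAND r))) XOR q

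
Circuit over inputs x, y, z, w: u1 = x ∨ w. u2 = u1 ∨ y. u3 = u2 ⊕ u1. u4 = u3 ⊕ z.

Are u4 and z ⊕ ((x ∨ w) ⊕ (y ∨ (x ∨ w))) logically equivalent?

Yes

u1 = x ∨ w
u2 = u1 ∨ y = (x ∨ w) ∨ y
u3 = u2 ⊕ u1 = ((x ∨ w) ∨ y) ⊕ (x ∨ w)
u4 = u3 ⊕ z = (((x ∨ w) ∨ y) ⊕ (x ∨ w)) ⊕ z
At x=0, y=0, z=0, w=0: circuit gives 0, formula gives 0.
At x=0, y=0, z=1, w=0: circuit gives 1, formula gives 1.
Agrees on all 16 inputs.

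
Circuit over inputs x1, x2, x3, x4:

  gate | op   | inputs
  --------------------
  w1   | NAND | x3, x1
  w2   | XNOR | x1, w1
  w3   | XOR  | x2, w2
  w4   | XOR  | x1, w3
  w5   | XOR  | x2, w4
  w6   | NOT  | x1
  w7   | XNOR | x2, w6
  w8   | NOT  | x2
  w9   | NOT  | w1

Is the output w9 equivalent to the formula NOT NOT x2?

w1 = x3 NAND x1
w9 = NOT w1 = NOT (x3 NAND x1)
At x1=0, x2=1, x3=0, x4=0: circuit gives 0, formula gives 1.

No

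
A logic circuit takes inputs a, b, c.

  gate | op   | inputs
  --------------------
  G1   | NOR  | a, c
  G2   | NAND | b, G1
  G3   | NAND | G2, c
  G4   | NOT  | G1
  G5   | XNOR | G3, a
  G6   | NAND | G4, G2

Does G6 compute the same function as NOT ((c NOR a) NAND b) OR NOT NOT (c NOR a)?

G1 = a NOR c
G2 = b NAND G1 = b NAND (a NOR c)
G4 = NOT G1 = NOT (a NOR c)
G6 = G4 NAND G2 = NOT (a NOR c) NAND (b NAND (a NOR c))
At a=0, b=0, c=1: circuit gives 0, formula gives 0.
At a=0, b=0, c=0: circuit gives 1, formula gives 1.
Agrees on all 8 inputs.

Yes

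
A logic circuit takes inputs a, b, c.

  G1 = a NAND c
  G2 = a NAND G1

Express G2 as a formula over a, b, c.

G1 = a NAND c
G2 = a NAND G1 = a NAND (a NAND c)

a NAND (a NAND c)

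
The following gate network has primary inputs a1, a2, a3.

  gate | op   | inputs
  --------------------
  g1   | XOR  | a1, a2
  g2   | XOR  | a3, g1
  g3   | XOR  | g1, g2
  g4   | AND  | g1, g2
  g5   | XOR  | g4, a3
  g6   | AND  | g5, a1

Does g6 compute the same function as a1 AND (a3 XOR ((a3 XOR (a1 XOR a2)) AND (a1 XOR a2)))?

g1 = a1 XOR a2
g2 = a3 XOR g1 = a3 XOR (a1 XOR a2)
g4 = g1 AND g2 = (a1 XOR a2) AND (a3 XOR (a1 XOR a2))
g5 = g4 XOR a3 = ((a1 XOR a2) AND (a3 XOR (a1 XOR a2))) XOR a3
g6 = g5 AND a1 = (((a1 XOR a2) AND (a3 XOR (a1 XOR a2))) XOR a3) AND a1
At a1=0, a2=0, a3=0: circuit gives 0, formula gives 0.
At a1=1, a2=0, a3=0: circuit gives 1, formula gives 1.
Agrees on all 8 inputs.

Yes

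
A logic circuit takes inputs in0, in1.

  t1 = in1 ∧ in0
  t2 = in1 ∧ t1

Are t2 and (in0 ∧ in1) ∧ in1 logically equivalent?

Yes

t1 = in1 ∧ in0
t2 = in1 ∧ t1 = in1 ∧ (in1 ∧ in0)
At in0=0, in1=0: circuit gives 0, formula gives 0.
At in0=1, in1=1: circuit gives 1, formula gives 1.
Agrees on all 4 inputs.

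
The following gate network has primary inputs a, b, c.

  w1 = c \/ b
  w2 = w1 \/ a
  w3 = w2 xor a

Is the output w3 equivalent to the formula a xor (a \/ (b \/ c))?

w1 = c \/ b
w2 = w1 \/ a = (c \/ b) \/ a
w3 = w2 xor a = ((c \/ b) \/ a) xor a
At a=0, b=0, c=0: circuit gives 0, formula gives 0.
At a=0, b=0, c=1: circuit gives 1, formula gives 1.
Agrees on all 8 inputs.

Yes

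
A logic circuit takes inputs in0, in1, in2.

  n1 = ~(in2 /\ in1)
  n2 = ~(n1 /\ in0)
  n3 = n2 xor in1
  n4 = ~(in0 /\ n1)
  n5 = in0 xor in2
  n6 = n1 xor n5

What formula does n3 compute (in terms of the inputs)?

n1 = ~(in2 /\ in1)
n2 = ~(n1 /\ in0) = ~((~(in2 /\ in1)) /\ in0)
n3 = n2 xor in1 = (~((~(in2 /\ in1)) /\ in0)) xor in1

(~((~(in2 /\ in1)) /\ in0)) xor in1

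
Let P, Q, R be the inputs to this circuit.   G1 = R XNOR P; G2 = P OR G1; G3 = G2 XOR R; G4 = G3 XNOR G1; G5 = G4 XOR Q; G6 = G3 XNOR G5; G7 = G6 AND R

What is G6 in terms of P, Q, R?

G1 = R XNOR P
G2 = P OR G1 = P OR (R XNOR P)
G3 = G2 XOR R = (P OR (R XNOR P)) XOR R
G4 = G3 XNOR G1 = ((P OR (R XNOR P)) XOR R) XNOR (R XNOR P)
G5 = G4 XOR Q = (((P OR (R XNOR P)) XOR R) XNOR (R XNOR P)) XOR Q
G6 = G3 XNOR G5 = ((P OR (R XNOR P)) XOR R) XNOR ((((P OR (R XNOR P)) XOR R) XNOR (R XNOR P)) XOR Q)

((P OR (R XNOR P)) XOR R) XNOR ((((P OR (R XNOR P)) XOR R) XNOR (R XNOR P)) XOR Q)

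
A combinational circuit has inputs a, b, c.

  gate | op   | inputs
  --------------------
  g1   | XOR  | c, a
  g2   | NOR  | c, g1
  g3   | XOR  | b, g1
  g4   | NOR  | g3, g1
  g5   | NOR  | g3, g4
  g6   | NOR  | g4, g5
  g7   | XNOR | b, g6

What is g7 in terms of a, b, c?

b XNOR (((b XOR (c XOR a)) NOR (c XOR a)) NOR ((b XOR (c XOR a)) NOR ((b XOR (c XOR a)) NOR (c XOR a))))

g1 = c XOR a
g3 = b XOR g1 = b XOR (c XOR a)
g4 = g3 NOR g1 = (b XOR (c XOR a)) NOR (c XOR a)
g5 = g3 NOR g4 = (b XOR (c XOR a)) NOR ((b XOR (c XOR a)) NOR (c XOR a))
g6 = g4 NOR g5 = ((b XOR (c XOR a)) NOR (c XOR a)) NOR ((b XOR (c XOR a)) NOR ((b XOR (c XOR a)) NOR (c XOR a)))
g7 = b XNOR g6 = b XNOR (((b XOR (c XOR a)) NOR (c XOR a)) NOR ((b XOR (c XOR a)) NOR ((b XOR (c XOR a)) NOR (c XOR a))))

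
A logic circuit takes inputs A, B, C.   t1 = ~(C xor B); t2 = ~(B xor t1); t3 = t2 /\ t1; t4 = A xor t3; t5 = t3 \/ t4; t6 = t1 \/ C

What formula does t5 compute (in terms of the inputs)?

((~(B xor (~(C xor B)))) /\ (~(C xor B))) \/ (A xor ((~(B xor (~(C xor B)))) /\ (~(C xor B))))

t1 = ~(C xor B)
t2 = ~(B xor t1) = ~(B xor (~(C xor B)))
t3 = t2 /\ t1 = (~(B xor (~(C xor B)))) /\ (~(C xor B))
t4 = A xor t3 = A xor ((~(B xor (~(C xor B)))) /\ (~(C xor B)))
t5 = t3 \/ t4 = ((~(B xor (~(C xor B)))) /\ (~(C xor B))) \/ (A xor ((~(B xor (~(C xor B)))) /\ (~(C xor B))))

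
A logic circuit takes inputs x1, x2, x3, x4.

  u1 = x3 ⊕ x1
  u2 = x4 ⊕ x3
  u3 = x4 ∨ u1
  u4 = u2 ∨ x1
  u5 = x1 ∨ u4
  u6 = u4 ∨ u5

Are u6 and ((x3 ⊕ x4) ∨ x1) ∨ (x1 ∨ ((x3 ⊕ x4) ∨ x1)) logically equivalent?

Yes

u2 = x4 ⊕ x3
u4 = u2 ∨ x1 = (x4 ⊕ x3) ∨ x1
u5 = x1 ∨ u4 = x1 ∨ ((x4 ⊕ x3) ∨ x1)
u6 = u4 ∨ u5 = ((x4 ⊕ x3) ∨ x1) ∨ (x1 ∨ ((x4 ⊕ x3) ∨ x1))
At x1=0, x2=0, x3=0, x4=0: circuit gives 0, formula gives 0.
At x1=0, x2=0, x3=0, x4=1: circuit gives 1, formula gives 1.
Agrees on all 16 inputs.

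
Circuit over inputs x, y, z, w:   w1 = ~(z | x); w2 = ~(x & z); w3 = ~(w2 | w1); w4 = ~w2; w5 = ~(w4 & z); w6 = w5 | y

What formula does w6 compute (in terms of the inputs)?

(~(~(~(x & z)) & z)) | y

w2 = ~(x & z)
w4 = ~w2 = ~(~(x & z))
w5 = ~(w4 & z) = ~(~(~(x & z)) & z)
w6 = w5 | y = (~(~(~(x & z)) & z)) | y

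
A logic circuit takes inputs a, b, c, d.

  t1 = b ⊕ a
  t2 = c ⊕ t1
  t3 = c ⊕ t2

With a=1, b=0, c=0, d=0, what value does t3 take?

t1 = 0 ⊕ 1 = 1
t2 = 0 ⊕ 1 = 1
t3 = 0 ⊕ 1 = 1

1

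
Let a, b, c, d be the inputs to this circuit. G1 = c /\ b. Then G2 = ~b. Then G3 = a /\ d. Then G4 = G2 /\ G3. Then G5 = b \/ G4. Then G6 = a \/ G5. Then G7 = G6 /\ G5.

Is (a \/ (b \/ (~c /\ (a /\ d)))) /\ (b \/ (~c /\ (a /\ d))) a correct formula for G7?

No

G2 = ~b
G3 = a /\ d
G4 = G2 /\ G3 = ~b /\ (a /\ d)
G5 = b \/ G4 = b \/ (~b /\ (a /\ d))
G6 = a \/ G5 = a \/ (b \/ (~b /\ (a /\ d)))
G7 = G6 /\ G5 = (a \/ (b \/ (~b /\ (a /\ d)))) /\ (b \/ (~b /\ (a /\ d)))
At a=1, b=0, c=1, d=1: circuit gives 1, formula gives 0.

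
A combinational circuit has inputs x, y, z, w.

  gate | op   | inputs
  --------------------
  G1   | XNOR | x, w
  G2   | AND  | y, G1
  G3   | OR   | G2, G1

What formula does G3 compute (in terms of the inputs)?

G1 = x XNOR w
G2 = y AND G1 = y AND (x XNOR w)
G3 = G2 OR G1 = (y AND (x XNOR w)) OR (x XNOR w)

(y AND (x XNOR w)) OR (x XNOR w)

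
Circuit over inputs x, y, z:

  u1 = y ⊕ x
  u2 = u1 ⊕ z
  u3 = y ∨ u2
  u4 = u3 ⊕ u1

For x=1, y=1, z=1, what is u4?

u1 = 1 ⊕ 1 = 0
u2 = 0 ⊕ 1 = 1
u3 = 1 ∨ 1 = 1
u4 = 1 ⊕ 0 = 1

1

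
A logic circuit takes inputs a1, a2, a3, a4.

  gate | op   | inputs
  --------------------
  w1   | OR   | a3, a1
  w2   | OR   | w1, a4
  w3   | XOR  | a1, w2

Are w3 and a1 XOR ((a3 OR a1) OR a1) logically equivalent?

No

w1 = a3 OR a1
w2 = w1 OR a4 = (a3 OR a1) OR a4
w3 = a1 XOR w2 = a1 XOR ((a3 OR a1) OR a4)
At a1=0, a2=0, a3=0, a4=1: circuit gives 1, formula gives 0.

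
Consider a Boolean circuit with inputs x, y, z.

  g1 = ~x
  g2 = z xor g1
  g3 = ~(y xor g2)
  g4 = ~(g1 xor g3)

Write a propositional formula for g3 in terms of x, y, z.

g1 = ~x
g2 = z xor g1 = z xor ~x
g3 = ~(y xor g2) = ~(y xor (z xor ~x))

~(y xor (z xor ~x))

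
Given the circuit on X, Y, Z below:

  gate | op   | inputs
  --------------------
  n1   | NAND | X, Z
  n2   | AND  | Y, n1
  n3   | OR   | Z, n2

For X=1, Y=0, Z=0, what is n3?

n1 = 1 NAND 0 = 1
n2 = 0 AND 1 = 0
n3 = 0 OR 0 = 0

0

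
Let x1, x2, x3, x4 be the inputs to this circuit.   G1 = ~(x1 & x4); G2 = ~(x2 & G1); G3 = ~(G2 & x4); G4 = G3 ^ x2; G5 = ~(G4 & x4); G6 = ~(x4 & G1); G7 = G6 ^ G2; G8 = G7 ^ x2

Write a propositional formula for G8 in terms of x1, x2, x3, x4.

G1 = ~(x1 & x4)
G2 = ~(x2 & G1) = ~(x2 & (~(x1 & x4)))
G6 = ~(x4 & G1) = ~(x4 & (~(x1 & x4)))
G7 = G6 ^ G2 = (~(x4 & (~(x1 & x4)))) ^ (~(x2 & (~(x1 & x4))))
G8 = G7 ^ x2 = ((~(x4 & (~(x1 & x4)))) ^ (~(x2 & (~(x1 & x4))))) ^ x2

((~(x4 & (~(x1 & x4)))) ^ (~(x2 & (~(x1 & x4))))) ^ x2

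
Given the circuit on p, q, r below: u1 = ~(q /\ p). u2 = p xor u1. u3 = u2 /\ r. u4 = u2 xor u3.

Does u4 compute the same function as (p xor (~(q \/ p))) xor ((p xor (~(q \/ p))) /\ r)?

u1 = ~(q /\ p)
u2 = p xor u1 = p xor (~(q /\ p))
u3 = u2 /\ r = (p xor (~(q /\ p))) /\ r
u4 = u2 xor u3 = (p xor (~(q /\ p))) xor ((p xor (~(q /\ p))) /\ r)
At p=0, q=1, r=0: circuit gives 1, formula gives 0.

No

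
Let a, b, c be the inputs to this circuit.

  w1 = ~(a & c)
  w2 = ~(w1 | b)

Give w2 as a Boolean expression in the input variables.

~((~(a & c)) | b)

w1 = ~(a & c)
w2 = ~(w1 | b) = ~((~(a & c)) | b)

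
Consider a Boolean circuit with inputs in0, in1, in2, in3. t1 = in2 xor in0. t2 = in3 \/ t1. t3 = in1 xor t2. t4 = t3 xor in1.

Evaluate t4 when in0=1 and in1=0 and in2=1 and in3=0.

0

t1 = 1 xor 1 = 0
t2 = 0 \/ 0 = 0
t3 = 0 xor 0 = 0
t4 = 0 xor 0 = 0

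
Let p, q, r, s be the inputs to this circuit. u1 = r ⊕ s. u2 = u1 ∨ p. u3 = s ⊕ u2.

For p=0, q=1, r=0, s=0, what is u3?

0

u1 = 0 ⊕ 0 = 0
u2 = 0 ∨ 0 = 0
u3 = 0 ⊕ 0 = 0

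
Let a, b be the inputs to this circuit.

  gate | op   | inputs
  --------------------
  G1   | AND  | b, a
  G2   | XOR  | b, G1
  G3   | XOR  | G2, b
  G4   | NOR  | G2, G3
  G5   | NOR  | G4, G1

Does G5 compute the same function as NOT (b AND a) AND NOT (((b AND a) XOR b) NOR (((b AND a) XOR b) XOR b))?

G1 = b AND a
G2 = b XOR G1 = b XOR (b AND a)
G3 = G2 XOR b = (b XOR (b AND a)) XOR b
G4 = G2 NOR G3 = (b XOR (b AND a)) NOR ((b XOR (b AND a)) XOR b)
G5 = G4 NOR G1 = ((b XOR (b AND a)) NOR ((b XOR (b AND a)) XOR b)) NOR (b AND a)
At a=0, b=0: circuit gives 0, formula gives 0.
At a=0, b=1: circuit gives 1, formula gives 1.
Agrees on all 4 inputs.

Yes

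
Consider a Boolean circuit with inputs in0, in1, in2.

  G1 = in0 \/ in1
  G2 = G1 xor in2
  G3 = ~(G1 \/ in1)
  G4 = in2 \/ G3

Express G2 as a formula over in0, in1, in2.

(in0 \/ in1) xor in2

G1 = in0 \/ in1
G2 = G1 xor in2 = (in0 \/ in1) xor in2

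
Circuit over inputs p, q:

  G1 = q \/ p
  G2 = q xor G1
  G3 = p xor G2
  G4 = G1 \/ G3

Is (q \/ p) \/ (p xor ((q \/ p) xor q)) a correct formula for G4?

G1 = q \/ p
G2 = q xor G1 = q xor (q \/ p)
G3 = p xor G2 = p xor (q xor (q \/ p))
G4 = G1 \/ G3 = (q \/ p) \/ (p xor (q xor (q \/ p)))
At p=0, q=0: circuit gives 0, formula gives 0.
At p=0, q=1: circuit gives 1, formula gives 1.
Agrees on all 4 inputs.

Yes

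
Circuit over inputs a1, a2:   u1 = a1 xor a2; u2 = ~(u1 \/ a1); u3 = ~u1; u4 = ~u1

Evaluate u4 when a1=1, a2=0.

u1 = 1 xor 0 = 1
u4 = ~1 = 0

0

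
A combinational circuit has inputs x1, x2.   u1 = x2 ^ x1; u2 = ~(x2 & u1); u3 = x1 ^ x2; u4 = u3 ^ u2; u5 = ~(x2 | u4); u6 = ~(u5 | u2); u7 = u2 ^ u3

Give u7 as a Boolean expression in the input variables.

(~(x2 & (x2 ^ x1))) ^ (x1 ^ x2)

u1 = x2 ^ x1
u2 = ~(x2 & u1) = ~(x2 & (x2 ^ x1))
u3 = x1 ^ x2
u7 = u2 ^ u3 = (~(x2 & (x2 ^ x1))) ^ (x1 ^ x2)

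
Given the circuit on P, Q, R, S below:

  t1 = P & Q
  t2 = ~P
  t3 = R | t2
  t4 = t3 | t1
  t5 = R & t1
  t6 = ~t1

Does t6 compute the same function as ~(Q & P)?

t1 = P & Q
t6 = ~t1 = ~(P & Q)
At P=1, Q=1, R=0, S=0: circuit gives 0, formula gives 0.
At P=0, Q=0, R=0, S=0: circuit gives 1, formula gives 1.
Agrees on all 16 inputs.

Yes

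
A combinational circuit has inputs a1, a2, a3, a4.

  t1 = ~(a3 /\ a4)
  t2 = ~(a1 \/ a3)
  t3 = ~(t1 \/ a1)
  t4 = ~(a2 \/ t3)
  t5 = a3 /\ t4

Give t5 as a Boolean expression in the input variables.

a3 /\ (~(a2 \/ (~((~(a3 /\ a4)) \/ a1))))

t1 = ~(a3 /\ a4)
t3 = ~(t1 \/ a1) = ~((~(a3 /\ a4)) \/ a1)
t4 = ~(a2 \/ t3) = ~(a2 \/ (~((~(a3 /\ a4)) \/ a1)))
t5 = a3 /\ t4 = a3 /\ (~(a2 \/ (~((~(a3 /\ a4)) \/ a1))))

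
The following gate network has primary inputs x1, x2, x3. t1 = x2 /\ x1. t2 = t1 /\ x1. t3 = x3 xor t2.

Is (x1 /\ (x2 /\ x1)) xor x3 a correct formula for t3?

Yes

t1 = x2 /\ x1
t2 = t1 /\ x1 = (x2 /\ x1) /\ x1
t3 = x3 xor t2 = x3 xor ((x2 /\ x1) /\ x1)
At x1=0, x2=0, x3=0: circuit gives 0, formula gives 0.
At x1=0, x2=0, x3=1: circuit gives 1, formula gives 1.
Agrees on all 8 inputs.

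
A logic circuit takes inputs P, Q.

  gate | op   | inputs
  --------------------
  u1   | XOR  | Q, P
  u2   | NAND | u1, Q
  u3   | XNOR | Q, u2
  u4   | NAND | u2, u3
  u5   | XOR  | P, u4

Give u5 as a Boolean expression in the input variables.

u1 = Q XOR P
u2 = u1 NAND Q = (Q XOR P) NAND Q
u3 = Q XNOR u2 = Q XNOR ((Q XOR P) NAND Q)
u4 = u2 NAND u3 = ((Q XOR P) NAND Q) NAND (Q XNOR ((Q XOR P) NAND Q))
u5 = P XOR u4 = P XOR (((Q XOR P) NAND Q) NAND (Q XNOR ((Q XOR P) NAND Q)))

P XOR (((Q XOR P) NAND Q) NAND (Q XNOR ((Q XOR P) NAND Q)))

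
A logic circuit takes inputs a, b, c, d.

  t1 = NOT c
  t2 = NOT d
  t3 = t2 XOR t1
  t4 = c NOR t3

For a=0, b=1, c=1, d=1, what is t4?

t1 = NOT 1 = 0
t2 = NOT 1 = 0
t3 = 0 XOR 0 = 0
t4 = 1 NOR 0 = 0

0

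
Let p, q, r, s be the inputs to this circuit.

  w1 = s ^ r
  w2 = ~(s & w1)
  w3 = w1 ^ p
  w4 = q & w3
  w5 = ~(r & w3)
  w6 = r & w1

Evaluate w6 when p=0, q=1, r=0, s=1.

w1 = 1 ^ 0 = 1
w6 = 0 & 1 = 0

0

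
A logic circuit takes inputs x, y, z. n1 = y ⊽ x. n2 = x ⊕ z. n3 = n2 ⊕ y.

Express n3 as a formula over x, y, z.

n2 = x ⊕ z
n3 = n2 ⊕ y = (x ⊕ z) ⊕ y

(x ⊕ z) ⊕ y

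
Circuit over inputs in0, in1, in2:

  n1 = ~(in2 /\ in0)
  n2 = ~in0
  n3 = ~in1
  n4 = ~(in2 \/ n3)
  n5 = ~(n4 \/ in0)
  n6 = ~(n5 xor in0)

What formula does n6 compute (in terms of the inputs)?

n3 = ~in1
n4 = ~(in2 \/ n3) = ~(in2 \/ ~in1)
n5 = ~(n4 \/ in0) = ~((~(in2 \/ ~in1)) \/ in0)
n6 = ~(n5 xor in0) = ~((~((~(in2 \/ ~in1)) \/ in0)) xor in0)

~((~((~(in2 \/ ~in1)) \/ in0)) xor in0)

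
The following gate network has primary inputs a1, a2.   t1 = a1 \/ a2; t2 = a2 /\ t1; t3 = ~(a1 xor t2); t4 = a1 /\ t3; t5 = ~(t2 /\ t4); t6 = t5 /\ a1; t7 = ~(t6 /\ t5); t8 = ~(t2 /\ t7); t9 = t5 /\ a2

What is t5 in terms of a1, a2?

~((a2 /\ (a1 \/ a2)) /\ (a1 /\ (~(a1 xor (a2 /\ (a1 \/ a2))))))

t1 = a1 \/ a2
t2 = a2 /\ t1 = a2 /\ (a1 \/ a2)
t3 = ~(a1 xor t2) = ~(a1 xor (a2 /\ (a1 \/ a2)))
t4 = a1 /\ t3 = a1 /\ (~(a1 xor (a2 /\ (a1 \/ a2))))
t5 = ~(t2 /\ t4) = ~((a2 /\ (a1 \/ a2)) /\ (a1 /\ (~(a1 xor (a2 /\ (a1 \/ a2))))))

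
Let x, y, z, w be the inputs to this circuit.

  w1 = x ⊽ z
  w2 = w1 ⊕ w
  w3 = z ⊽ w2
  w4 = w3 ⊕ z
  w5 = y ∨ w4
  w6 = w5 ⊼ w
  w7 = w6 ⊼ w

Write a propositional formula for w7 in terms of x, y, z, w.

w1 = x ⊽ z
w2 = w1 ⊕ w = (x ⊽ z) ⊕ w
w3 = z ⊽ w2 = z ⊽ ((x ⊽ z) ⊕ w)
w4 = w3 ⊕ z = (z ⊽ ((x ⊽ z) ⊕ w)) ⊕ z
w5 = y ∨ w4 = y ∨ ((z ⊽ ((x ⊽ z) ⊕ w)) ⊕ z)
w6 = w5 ⊼ w = (y ∨ ((z ⊽ ((x ⊽ z) ⊕ w)) ⊕ z)) ⊼ w
w7 = w6 ⊼ w = ((y ∨ ((z ⊽ ((x ⊽ z) ⊕ w)) ⊕ z)) ⊼ w) ⊼ w

((y ∨ ((z ⊽ ((x ⊽ z) ⊕ w)) ⊕ z)) ⊼ w) ⊼ w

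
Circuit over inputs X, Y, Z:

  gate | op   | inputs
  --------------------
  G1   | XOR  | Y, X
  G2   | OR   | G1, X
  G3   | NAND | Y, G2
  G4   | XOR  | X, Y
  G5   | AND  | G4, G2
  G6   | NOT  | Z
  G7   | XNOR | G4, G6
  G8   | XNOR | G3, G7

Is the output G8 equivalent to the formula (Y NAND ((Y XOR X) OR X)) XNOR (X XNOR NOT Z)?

No

G1 = Y XOR X
G2 = G1 OR X = (Y XOR X) OR X
G3 = Y NAND G2 = Y NAND ((Y XOR X) OR X)
G4 = X XOR Y
G6 = NOT Z
G7 = G4 XNOR G6 = (X XOR Y) XNOR NOT Z
G8 = G3 XNOR G7 = (Y NAND ((Y XOR X) OR X)) XNOR ((X XOR Y) XNOR NOT Z)
At X=0, Y=1, Z=0: circuit gives 0, formula gives 1.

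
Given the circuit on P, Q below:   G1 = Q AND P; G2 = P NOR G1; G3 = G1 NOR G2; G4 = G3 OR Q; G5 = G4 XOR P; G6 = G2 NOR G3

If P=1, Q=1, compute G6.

1

G1 = 1 AND 1 = 1
G2 = 1 NOR 1 = 0
G3 = 1 NOR 0 = 0
G6 = 0 NOR 0 = 1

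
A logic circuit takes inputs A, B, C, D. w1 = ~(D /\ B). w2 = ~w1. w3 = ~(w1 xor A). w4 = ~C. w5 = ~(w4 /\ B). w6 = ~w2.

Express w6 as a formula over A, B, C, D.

w1 = ~(D /\ B)
w2 = ~w1 = ~(~(D /\ B))
w6 = ~w2 = ~~(~(D /\ B))

~~(~(D /\ B))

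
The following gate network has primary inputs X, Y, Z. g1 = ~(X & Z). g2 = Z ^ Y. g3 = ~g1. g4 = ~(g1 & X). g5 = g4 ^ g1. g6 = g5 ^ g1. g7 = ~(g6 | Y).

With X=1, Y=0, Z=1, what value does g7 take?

g1 = ~(1 & 1) = 0
g4 = ~(0 & 1) = 1
g5 = 1 ^ 0 = 1
g6 = 1 ^ 0 = 1
g7 = ~(1 | 0) = 0

0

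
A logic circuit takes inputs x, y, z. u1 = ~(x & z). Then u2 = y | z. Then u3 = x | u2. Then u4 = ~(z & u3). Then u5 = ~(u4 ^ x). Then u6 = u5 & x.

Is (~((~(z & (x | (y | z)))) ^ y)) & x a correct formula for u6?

u2 = y | z
u3 = x | u2 = x | (y | z)
u4 = ~(z & u3) = ~(z & (x | (y | z)))
u5 = ~(u4 ^ x) = ~((~(z & (x | (y | z)))) ^ x)
u6 = u5 & x = (~((~(z & (x | (y | z)))) ^ x)) & x
At x=1, y=0, z=0: circuit gives 1, formula gives 0.

No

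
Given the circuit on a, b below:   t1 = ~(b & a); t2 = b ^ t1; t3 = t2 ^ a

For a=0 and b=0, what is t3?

t1 = ~(0 & 0) = 1
t2 = 0 ^ 1 = 1
t3 = 1 ^ 0 = 1

1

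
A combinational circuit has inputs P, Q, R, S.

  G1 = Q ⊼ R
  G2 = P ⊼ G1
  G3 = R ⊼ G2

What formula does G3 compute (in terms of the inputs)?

R ⊼ (P ⊼ (Q ⊼ R))

G1 = Q ⊼ R
G2 = P ⊼ G1 = P ⊼ (Q ⊼ R)
G3 = R ⊼ G2 = R ⊼ (P ⊼ (Q ⊼ R))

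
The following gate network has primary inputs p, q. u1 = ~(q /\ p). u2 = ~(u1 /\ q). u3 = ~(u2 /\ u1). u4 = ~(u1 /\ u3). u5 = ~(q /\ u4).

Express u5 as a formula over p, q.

~(q /\ (~((~(q /\ p)) /\ (~((~((~(q /\ p)) /\ q)) /\ (~(q /\ p)))))))

u1 = ~(q /\ p)
u2 = ~(u1 /\ q) = ~((~(q /\ p)) /\ q)
u3 = ~(u2 /\ u1) = ~((~((~(q /\ p)) /\ q)) /\ (~(q /\ p)))
u4 = ~(u1 /\ u3) = ~((~(q /\ p)) /\ (~((~((~(q /\ p)) /\ q)) /\ (~(q /\ p)))))
u5 = ~(q /\ u4) = ~(q /\ (~((~(q /\ p)) /\ (~((~((~(q /\ p)) /\ q)) /\ (~(q /\ p)))))))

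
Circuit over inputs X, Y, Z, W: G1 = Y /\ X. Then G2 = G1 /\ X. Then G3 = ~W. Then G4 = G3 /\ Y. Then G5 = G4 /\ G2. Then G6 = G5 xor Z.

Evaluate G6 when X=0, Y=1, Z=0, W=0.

G1 = 1 /\ 0 = 0
G2 = 0 /\ 0 = 0
G3 = ~0 = 1
G4 = 1 /\ 1 = 1
G5 = 1 /\ 0 = 0
G6 = 0 xor 0 = 0

0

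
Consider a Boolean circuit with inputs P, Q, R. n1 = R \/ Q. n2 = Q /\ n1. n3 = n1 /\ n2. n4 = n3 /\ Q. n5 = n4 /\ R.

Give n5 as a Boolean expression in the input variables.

n1 = R \/ Q
n2 = Q /\ n1 = Q /\ (R \/ Q)
n3 = n1 /\ n2 = (R \/ Q) /\ (Q /\ (R \/ Q))
n4 = n3 /\ Q = ((R \/ Q) /\ (Q /\ (R \/ Q))) /\ Q
n5 = n4 /\ R = (((R \/ Q) /\ (Q /\ (R \/ Q))) /\ Q) /\ R

(((R \/ Q) /\ (Q /\ (R \/ Q))) /\ Q) /\ R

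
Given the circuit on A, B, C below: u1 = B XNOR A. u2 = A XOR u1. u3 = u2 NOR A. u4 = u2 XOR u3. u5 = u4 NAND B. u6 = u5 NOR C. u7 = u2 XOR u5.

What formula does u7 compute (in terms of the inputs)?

u1 = B XNOR A
u2 = A XOR u1 = A XOR (B XNOR A)
u3 = u2 NOR A = (A XOR (B XNOR A)) NOR A
u4 = u2 XOR u3 = (A XOR (B XNOR A)) XOR ((A XOR (B XNOR A)) NOR A)
u5 = u4 NAND B = ((A XOR (B XNOR A)) XOR ((A XOR (B XNOR A)) NOR A)) NAND B
u7 = u2 XOR u5 = (A XOR (B XNOR A)) XOR (((A XOR (B XNOR A)) XOR ((A XOR (B XNOR A)) NOR A)) NAND B)

(A XOR (B XNOR A)) XOR (((A XOR (B XNOR A)) XOR ((A XOR (B XNOR A)) NOR A)) NAND B)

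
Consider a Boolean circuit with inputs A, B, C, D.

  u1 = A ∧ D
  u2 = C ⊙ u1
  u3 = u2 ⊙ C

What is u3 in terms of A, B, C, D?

u1 = A ∧ D
u2 = C ⊙ u1 = C ⊙ (A ∧ D)
u3 = u2 ⊙ C = (C ⊙ (A ∧ D)) ⊙ C

(C ⊙ (A ∧ D)) ⊙ C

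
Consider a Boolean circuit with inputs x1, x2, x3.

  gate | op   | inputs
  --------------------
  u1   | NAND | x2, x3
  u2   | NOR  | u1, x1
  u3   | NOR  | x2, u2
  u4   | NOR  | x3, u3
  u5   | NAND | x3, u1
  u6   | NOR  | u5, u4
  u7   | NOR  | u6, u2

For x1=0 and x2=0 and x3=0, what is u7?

u1 = 0 NAND 0 = 1
u2 = 1 NOR 0 = 0
u3 = 0 NOR 0 = 1
u4 = 0 NOR 1 = 0
u5 = 0 NAND 1 = 1
u6 = 1 NOR 0 = 0
u7 = 0 NOR 0 = 1

1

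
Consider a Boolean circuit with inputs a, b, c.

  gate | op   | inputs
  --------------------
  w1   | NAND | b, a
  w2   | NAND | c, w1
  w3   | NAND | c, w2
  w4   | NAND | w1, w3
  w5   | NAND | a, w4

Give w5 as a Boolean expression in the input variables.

a NAND ((b NAND a) NAND (c NAND (c NAND (b NAND a))))

w1 = b NAND a
w2 = c NAND w1 = c NAND (b NAND a)
w3 = c NAND w2 = c NAND (c NAND (b NAND a))
w4 = w1 NAND w3 = (b NAND a) NAND (c NAND (c NAND (b NAND a)))
w5 = a NAND w4 = a NAND ((b NAND a) NAND (c NAND (c NAND (b NAND a))))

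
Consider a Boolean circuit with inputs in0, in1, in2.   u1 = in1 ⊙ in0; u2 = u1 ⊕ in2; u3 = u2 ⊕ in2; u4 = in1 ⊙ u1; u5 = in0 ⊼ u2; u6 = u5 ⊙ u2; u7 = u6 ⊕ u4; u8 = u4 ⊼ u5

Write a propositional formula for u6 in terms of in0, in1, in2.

u1 = in1 ⊙ in0
u2 = u1 ⊕ in2 = (in1 ⊙ in0) ⊕ in2
u5 = in0 ⊼ u2 = in0 ⊼ ((in1 ⊙ in0) ⊕ in2)
u6 = u5 ⊙ u2 = (in0 ⊼ ((in1 ⊙ in0) ⊕ in2)) ⊙ ((in1 ⊙ in0) ⊕ in2)

(in0 ⊼ ((in1 ⊙ in0) ⊕ in2)) ⊙ ((in1 ⊙ in0) ⊕ in2)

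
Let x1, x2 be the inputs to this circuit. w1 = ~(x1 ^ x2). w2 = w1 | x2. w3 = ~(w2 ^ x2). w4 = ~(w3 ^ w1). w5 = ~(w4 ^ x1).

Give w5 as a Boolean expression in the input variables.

w1 = ~(x1 ^ x2)
w2 = w1 | x2 = (~(x1 ^ x2)) | x2
w3 = ~(w2 ^ x2) = ~(((~(x1 ^ x2)) | x2) ^ x2)
w4 = ~(w3 ^ w1) = ~((~(((~(x1 ^ x2)) | x2) ^ x2)) ^ (~(x1 ^ x2)))
w5 = ~(w4 ^ x1) = ~((~((~(((~(x1 ^ x2)) | x2) ^ x2)) ^ (~(x1 ^ x2)))) ^ x1)

~((~((~(((~(x1 ^ x2)) | x2) ^ x2)) ^ (~(x1 ^ x2)))) ^ x1)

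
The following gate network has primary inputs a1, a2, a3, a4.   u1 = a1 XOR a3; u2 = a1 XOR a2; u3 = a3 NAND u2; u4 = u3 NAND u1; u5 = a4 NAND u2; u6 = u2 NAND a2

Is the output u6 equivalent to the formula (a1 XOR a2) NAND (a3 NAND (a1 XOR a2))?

No

u2 = a1 XOR a2
u6 = u2 NAND a2 = (a1 XOR a2) NAND a2
At a1=0, a2=1, a3=1, a4=0: circuit gives 0, formula gives 1.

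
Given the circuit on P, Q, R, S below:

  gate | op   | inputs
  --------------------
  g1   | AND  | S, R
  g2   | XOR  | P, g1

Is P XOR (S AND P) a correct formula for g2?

g1 = S AND R
g2 = P XOR g1 = P XOR (S AND R)
At P=0, Q=0, R=1, S=1: circuit gives 1, formula gives 0.

No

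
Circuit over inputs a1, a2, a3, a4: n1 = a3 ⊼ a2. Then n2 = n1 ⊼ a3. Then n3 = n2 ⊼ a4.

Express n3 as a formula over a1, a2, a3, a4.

n1 = a3 ⊼ a2
n2 = n1 ⊼ a3 = (a3 ⊼ a2) ⊼ a3
n3 = n2 ⊼ a4 = ((a3 ⊼ a2) ⊼ a3) ⊼ a4

((a3 ⊼ a2) ⊼ a3) ⊼ a4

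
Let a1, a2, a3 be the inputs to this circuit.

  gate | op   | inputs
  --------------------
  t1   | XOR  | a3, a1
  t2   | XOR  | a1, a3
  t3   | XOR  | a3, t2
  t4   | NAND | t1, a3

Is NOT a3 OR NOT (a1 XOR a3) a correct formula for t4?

t1 = a3 XOR a1
t4 = t1 NAND a3 = (a3 XOR a1) NAND a3
At a1=0, a2=0, a3=1: circuit gives 0, formula gives 0.
At a1=0, a2=0, a3=0: circuit gives 1, formula gives 1.
Agrees on all 8 inputs.

Yes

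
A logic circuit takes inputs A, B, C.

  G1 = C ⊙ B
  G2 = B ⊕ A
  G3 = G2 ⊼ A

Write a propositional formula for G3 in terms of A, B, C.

G2 = B ⊕ A
G3 = G2 ⊼ A = (B ⊕ A) ⊼ A

(B ⊕ A) ⊼ A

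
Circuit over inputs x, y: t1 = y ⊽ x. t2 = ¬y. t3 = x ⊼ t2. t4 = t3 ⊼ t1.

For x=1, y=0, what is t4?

t1 = 0 ⊽ 1 = 0
t2 = ¬0 = 1
t3 = 1 ⊼ 1 = 0
t4 = 0 ⊼ 0 = 1

1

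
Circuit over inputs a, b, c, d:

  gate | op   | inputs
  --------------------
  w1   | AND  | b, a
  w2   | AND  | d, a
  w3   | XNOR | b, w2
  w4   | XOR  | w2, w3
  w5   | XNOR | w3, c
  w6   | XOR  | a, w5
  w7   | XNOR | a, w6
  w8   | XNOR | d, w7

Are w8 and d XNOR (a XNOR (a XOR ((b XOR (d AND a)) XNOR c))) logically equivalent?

No

w2 = d AND a
w3 = b XNOR w2 = b XNOR (d AND a)
w5 = w3 XNOR c = (b XNOR (d AND a)) XNOR c
w6 = a XOR w5 = a XOR ((b XNOR (d AND a)) XNOR c)
w7 = a XNOR w6 = a XNOR (a XOR ((b XNOR (d AND a)) XNOR c))
w8 = d XNOR w7 = d XNOR (a XNOR (a XOR ((b XNOR (d AND a)) XNOR c)))
At a=0, b=0, c=0, d=0: circuit gives 0, formula gives 1.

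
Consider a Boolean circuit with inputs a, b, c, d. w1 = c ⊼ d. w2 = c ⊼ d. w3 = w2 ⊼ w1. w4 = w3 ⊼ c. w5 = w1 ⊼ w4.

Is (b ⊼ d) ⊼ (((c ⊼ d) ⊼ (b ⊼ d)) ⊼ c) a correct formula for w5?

No

w1 = c ⊼ d
w2 = c ⊼ d
w3 = w2 ⊼ w1 = (c ⊼ d) ⊼ (c ⊼ d)
w4 = w3 ⊼ c = ((c ⊼ d) ⊼ (c ⊼ d)) ⊼ c
w5 = w1 ⊼ w4 = (c ⊼ d) ⊼ (((c ⊼ d) ⊼ (c ⊼ d)) ⊼ c)
At a=0, b=1, c=0, d=1: circuit gives 0, formula gives 1.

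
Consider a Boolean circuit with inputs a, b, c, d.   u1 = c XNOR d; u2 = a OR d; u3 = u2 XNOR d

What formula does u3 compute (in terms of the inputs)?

(a OR d) XNOR d

u2 = a OR d
u3 = u2 XNOR d = (a OR d) XNOR d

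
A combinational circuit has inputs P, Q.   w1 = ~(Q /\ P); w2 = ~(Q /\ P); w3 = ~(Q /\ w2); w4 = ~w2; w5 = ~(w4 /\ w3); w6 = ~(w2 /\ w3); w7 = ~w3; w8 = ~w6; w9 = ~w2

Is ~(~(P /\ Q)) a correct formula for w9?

Yes

w2 = ~(Q /\ P)
w9 = ~w2 = ~(~(Q /\ P))
At P=0, Q=0: circuit gives 0, formula gives 0.
At P=1, Q=1: circuit gives 1, formula gives 1.
Agrees on all 4 inputs.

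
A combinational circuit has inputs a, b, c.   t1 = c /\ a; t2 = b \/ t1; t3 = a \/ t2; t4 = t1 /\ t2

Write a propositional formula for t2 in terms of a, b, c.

t1 = c /\ a
t2 = b \/ t1 = b \/ (c /\ a)

b \/ (c /\ a)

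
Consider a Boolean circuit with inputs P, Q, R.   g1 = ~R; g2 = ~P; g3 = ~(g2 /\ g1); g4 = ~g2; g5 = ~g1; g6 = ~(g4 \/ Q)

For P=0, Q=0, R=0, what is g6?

g2 = ~0 = 1
g4 = ~1 = 0
g6 = ~(0 \/ 0) = 1

1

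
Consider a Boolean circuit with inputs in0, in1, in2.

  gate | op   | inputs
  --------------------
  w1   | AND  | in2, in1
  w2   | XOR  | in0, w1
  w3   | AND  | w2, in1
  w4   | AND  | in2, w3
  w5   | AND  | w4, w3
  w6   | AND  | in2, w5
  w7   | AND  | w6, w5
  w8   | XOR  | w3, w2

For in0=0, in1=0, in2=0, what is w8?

0

w1 = 0 AND 0 = 0
w2 = 0 XOR 0 = 0
w3 = 0 AND 0 = 0
w8 = 0 XOR 0 = 0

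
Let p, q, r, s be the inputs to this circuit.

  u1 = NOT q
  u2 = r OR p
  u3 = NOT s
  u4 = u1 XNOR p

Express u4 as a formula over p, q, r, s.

NOT q XNOR p

u1 = NOT q
u4 = u1 XNOR p = NOT q XNOR p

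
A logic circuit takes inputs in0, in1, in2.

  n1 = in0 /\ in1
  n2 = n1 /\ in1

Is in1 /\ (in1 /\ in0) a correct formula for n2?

n1 = in0 /\ in1
n2 = n1 /\ in1 = (in0 /\ in1) /\ in1
At in0=0, in1=0, in2=0: circuit gives 0, formula gives 0.
At in0=1, in1=1, in2=0: circuit gives 1, formula gives 1.
Agrees on all 8 inputs.

Yes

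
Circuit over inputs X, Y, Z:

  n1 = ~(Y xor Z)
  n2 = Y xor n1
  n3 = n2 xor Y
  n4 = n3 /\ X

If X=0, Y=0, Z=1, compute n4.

n1 = ~(0 xor 1) = 0
n2 = 0 xor 0 = 0
n3 = 0 xor 0 = 0
n4 = 0 /\ 0 = 0

0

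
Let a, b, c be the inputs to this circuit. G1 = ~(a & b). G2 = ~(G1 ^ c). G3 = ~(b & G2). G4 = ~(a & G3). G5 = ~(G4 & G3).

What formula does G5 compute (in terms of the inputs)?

~((~(a & (~(b & (~((~(a & b)) ^ c)))))) & (~(b & (~((~(a & b)) ^ c)))))

G1 = ~(a & b)
G2 = ~(G1 ^ c) = ~((~(a & b)) ^ c)
G3 = ~(b & G2) = ~(b & (~((~(a & b)) ^ c)))
G4 = ~(a & G3) = ~(a & (~(b & (~((~(a & b)) ^ c)))))
G5 = ~(G4 & G3) = ~((~(a & (~(b & (~((~(a & b)) ^ c)))))) & (~(b & (~((~(a & b)) ^ c)))))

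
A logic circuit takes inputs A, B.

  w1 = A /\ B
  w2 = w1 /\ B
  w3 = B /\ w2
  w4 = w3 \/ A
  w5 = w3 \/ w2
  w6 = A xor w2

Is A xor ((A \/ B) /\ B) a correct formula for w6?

No

w1 = A /\ B
w2 = w1 /\ B = (A /\ B) /\ B
w6 = A xor w2 = A xor ((A /\ B) /\ B)
At A=0, B=1: circuit gives 0, formula gives 1.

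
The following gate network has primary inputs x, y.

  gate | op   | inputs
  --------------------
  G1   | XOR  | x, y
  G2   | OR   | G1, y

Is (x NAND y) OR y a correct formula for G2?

No

G1 = x XOR y
G2 = G1 OR y = (x XOR y) OR y
At x=0, y=0: circuit gives 0, formula gives 1.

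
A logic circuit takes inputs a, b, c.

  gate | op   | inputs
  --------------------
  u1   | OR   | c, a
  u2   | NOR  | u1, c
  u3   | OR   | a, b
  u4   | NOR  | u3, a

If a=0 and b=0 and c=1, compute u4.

1

u3 = 0 OR 0 = 0
u4 = 0 NOR 0 = 1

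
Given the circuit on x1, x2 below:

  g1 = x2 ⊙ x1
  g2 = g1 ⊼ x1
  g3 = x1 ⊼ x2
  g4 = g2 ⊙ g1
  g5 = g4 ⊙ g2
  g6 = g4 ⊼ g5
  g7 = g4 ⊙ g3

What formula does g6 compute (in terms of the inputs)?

g1 = x2 ⊙ x1
g2 = g1 ⊼ x1 = (x2 ⊙ x1) ⊼ x1
g4 = g2 ⊙ g1 = ((x2 ⊙ x1) ⊼ x1) ⊙ (x2 ⊙ x1)
g5 = g4 ⊙ g2 = (((x2 ⊙ x1) ⊼ x1) ⊙ (x2 ⊙ x1)) ⊙ ((x2 ⊙ x1) ⊼ x1)
g6 = g4 ⊼ g5 = (((x2 ⊙ x1) ⊼ x1) ⊙ (x2 ⊙ x1)) ⊼ ((((x2 ⊙ x1) ⊼ x1) ⊙ (x2 ⊙ x1)) ⊙ ((x2 ⊙ x1) ⊼ x1))

(((x2 ⊙ x1) ⊼ x1) ⊙ (x2 ⊙ x1)) ⊼ ((((x2 ⊙ x1) ⊼ x1) ⊙ (x2 ⊙ x1)) ⊙ ((x2 ⊙ x1) ⊼ x1))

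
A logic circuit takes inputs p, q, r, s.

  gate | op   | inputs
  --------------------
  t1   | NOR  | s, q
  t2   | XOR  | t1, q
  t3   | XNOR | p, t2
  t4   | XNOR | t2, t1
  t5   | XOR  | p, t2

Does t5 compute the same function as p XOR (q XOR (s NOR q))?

Yes

t1 = s NOR q
t2 = t1 XOR q = (s NOR q) XOR q
t5 = p XOR t2 = p XOR ((s NOR q) XOR q)
At p=0, q=0, r=0, s=1: circuit gives 0, formula gives 0.
At p=0, q=0, r=0, s=0: circuit gives 1, formula gives 1.
Agrees on all 16 inputs.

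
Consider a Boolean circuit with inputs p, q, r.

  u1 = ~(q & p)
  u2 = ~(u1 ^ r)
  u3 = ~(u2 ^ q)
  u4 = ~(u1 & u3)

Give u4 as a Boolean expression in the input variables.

~((~(q & p)) & (~((~((~(q & p)) ^ r)) ^ q)))

u1 = ~(q & p)
u2 = ~(u1 ^ r) = ~((~(q & p)) ^ r)
u3 = ~(u2 ^ q) = ~((~((~(q & p)) ^ r)) ^ q)
u4 = ~(u1 & u3) = ~((~(q & p)) & (~((~((~(q & p)) ^ r)) ^ q)))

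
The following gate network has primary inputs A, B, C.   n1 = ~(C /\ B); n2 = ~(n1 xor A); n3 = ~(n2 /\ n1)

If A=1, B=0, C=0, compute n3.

0

n1 = ~(0 /\ 0) = 1
n2 = ~(1 xor 1) = 1
n3 = ~(1 /\ 1) = 0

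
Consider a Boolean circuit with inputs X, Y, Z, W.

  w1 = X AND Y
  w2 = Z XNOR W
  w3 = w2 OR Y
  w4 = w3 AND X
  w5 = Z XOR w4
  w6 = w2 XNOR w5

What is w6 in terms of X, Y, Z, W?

w2 = Z XNOR W
w3 = w2 OR Y = (Z XNOR W) OR Y
w4 = w3 AND X = ((Z XNOR W) OR Y) AND X
w5 = Z XOR w4 = Z XOR (((Z XNOR W) OR Y) AND X)
w6 = w2 XNOR w5 = (Z XNOR W) XNOR (Z XOR (((Z XNOR W) OR Y) AND X))

(Z XNOR W) XNOR (Z XOR (((Z XNOR W) OR Y) AND X))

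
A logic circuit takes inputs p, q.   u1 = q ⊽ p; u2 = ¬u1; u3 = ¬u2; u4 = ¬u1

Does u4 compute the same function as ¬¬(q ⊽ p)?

No

u1 = q ⊽ p
u4 = ¬u1 = ¬(q ⊽ p)
At p=0, q=0: circuit gives 0, formula gives 1.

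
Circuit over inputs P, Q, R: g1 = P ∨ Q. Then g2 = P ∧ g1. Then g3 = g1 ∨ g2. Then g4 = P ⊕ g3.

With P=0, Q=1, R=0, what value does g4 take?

g1 = 0 ∨ 1 = 1
g2 = 0 ∧ 1 = 0
g3 = 1 ∨ 0 = 1
g4 = 0 ⊕ 1 = 1

1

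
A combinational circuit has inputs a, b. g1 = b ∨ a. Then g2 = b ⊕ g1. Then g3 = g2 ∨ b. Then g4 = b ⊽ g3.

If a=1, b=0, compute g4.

0

g1 = 0 ∨ 1 = 1
g2 = 0 ⊕ 1 = 1
g3 = 1 ∨ 0 = 1
g4 = 0 ⊽ 1 = 0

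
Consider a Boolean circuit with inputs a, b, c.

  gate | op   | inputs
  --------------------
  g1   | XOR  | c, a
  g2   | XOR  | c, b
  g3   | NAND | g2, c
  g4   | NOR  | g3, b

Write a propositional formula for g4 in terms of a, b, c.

g2 = c XOR b
g3 = g2 NAND c = (c XOR b) NAND c
g4 = g3 NOR b = ((c XOR b) NAND c) NOR b

((c XOR b) NAND c) NOR b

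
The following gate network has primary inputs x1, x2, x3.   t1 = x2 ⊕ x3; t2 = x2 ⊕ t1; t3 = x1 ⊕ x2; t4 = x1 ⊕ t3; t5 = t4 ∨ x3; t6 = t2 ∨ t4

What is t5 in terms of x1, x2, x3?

t3 = x1 ⊕ x2
t4 = x1 ⊕ t3 = x1 ⊕ (x1 ⊕ x2)
t5 = t4 ∨ x3 = (x1 ⊕ (x1 ⊕ x2)) ∨ x3

(x1 ⊕ (x1 ⊕ x2)) ∨ x3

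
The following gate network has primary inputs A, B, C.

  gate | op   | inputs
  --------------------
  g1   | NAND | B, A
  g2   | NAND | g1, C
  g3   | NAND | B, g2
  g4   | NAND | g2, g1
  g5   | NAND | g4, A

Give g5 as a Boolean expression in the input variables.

g1 = B NAND A
g2 = g1 NAND C = (B NAND A) NAND C
g4 = g2 NAND g1 = ((B NAND A) NAND C) NAND (B NAND A)
g5 = g4 NAND A = (((B NAND A) NAND C) NAND (B NAND A)) NAND A

(((B NAND A) NAND C) NAND (B NAND A)) NAND A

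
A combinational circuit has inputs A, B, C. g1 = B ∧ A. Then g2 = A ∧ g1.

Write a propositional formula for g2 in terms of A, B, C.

g1 = B ∧ A
g2 = A ∧ g1 = A ∧ (B ∧ A)

A ∧ (B ∧ A)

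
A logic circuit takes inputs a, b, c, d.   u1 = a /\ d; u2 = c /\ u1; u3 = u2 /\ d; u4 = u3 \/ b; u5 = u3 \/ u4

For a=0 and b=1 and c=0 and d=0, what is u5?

1

u1 = 0 /\ 0 = 0
u2 = 0 /\ 0 = 0
u3 = 0 /\ 0 = 0
u4 = 0 \/ 1 = 1
u5 = 0 \/ 1 = 1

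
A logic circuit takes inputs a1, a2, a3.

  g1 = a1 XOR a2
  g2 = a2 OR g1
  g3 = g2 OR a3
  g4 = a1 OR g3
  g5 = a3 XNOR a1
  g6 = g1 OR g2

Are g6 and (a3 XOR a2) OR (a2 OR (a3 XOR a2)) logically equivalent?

g1 = a1 XOR a2
g2 = a2 OR g1 = a2 OR (a1 XOR a2)
g6 = g1 OR g2 = (a1 XOR a2) OR (a2 OR (a1 XOR a2))
At a1=0, a2=0, a3=1: circuit gives 0, formula gives 1.

No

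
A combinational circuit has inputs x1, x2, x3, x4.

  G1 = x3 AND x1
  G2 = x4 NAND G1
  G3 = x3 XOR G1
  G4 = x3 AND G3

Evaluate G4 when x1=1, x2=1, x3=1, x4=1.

G1 = 1 AND 1 = 1
G3 = 1 XOR 1 = 0
G4 = 1 AND 0 = 0

0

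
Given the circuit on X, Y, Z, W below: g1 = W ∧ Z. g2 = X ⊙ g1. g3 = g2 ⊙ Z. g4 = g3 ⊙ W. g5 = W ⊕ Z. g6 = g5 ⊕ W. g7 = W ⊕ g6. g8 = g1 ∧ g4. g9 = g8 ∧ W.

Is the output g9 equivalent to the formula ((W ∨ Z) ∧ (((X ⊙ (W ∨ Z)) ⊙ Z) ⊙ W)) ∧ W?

g1 = W ∧ Z
g2 = X ⊙ g1 = X ⊙ (W ∧ Z)
g3 = g2 ⊙ Z = (X ⊙ (W ∧ Z)) ⊙ Z
g4 = g3 ⊙ W = ((X ⊙ (W ∧ Z)) ⊙ Z) ⊙ W
g8 = g1 ∧ g4 = (W ∧ Z) ∧ (((X ⊙ (W ∧ Z)) ⊙ Z) ⊙ W)
g9 = g8 ∧ W = ((W ∧ Z) ∧ (((X ⊙ (W ∧ Z)) ⊙ Z) ⊙ W)) ∧ W
At X=0, Y=0, Z=0, W=1: circuit gives 0, formula gives 1.

No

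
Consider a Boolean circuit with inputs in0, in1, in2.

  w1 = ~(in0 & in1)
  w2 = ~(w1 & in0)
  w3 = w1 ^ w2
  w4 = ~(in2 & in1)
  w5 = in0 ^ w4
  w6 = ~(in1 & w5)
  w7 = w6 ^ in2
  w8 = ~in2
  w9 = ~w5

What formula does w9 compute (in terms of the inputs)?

~(in0 ^ (~(in2 & in1)))

w4 = ~(in2 & in1)
w5 = in0 ^ w4 = in0 ^ (~(in2 & in1))
w9 = ~w5 = ~(in0 ^ (~(in2 & in1)))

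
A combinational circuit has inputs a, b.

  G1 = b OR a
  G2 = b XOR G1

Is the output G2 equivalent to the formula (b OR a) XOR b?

G1 = b OR a
G2 = b XOR G1 = b XOR (b OR a)
At a=0, b=0: circuit gives 0, formula gives 0.
At a=1, b=0: circuit gives 1, formula gives 1.
Agrees on all 4 inputs.

Yes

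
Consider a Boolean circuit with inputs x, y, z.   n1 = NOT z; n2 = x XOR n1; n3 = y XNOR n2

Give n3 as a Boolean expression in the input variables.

y XNOR (x XOR NOT z)

n1 = NOT z
n2 = x XOR n1 = x XOR NOT z
n3 = y XNOR n2 = y XNOR (x XOR NOT z)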